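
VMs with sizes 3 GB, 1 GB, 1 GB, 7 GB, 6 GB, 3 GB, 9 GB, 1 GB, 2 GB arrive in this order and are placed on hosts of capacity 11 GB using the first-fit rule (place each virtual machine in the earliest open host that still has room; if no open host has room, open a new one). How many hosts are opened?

3

  3 → host 1 (new)  [load 3/11]
  1 → host 1  [load 4/11]
  1 → host 1  [load 5/11]
  7 → host 2 (new)  [load 7/11]
  6 → host 1  [load 11/11]
  3 → host 2  [load 10/11]
  9 → host 3 (new)  [load 9/11]
  1 → host 2  [load 11/11]
  2 → host 3  [load 11/11]
3 hosts opened.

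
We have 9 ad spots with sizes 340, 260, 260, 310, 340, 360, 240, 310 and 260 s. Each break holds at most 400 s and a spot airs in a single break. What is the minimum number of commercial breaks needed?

9

Total = 360 + 340 + 340 + 310 + 310 + 260 + 260 + 260 + 240 = 2680 s.
Lower bound: ⌈2680/400⌉ = 7 commercial breaks.
Also, 9 ad spots each exceed 200 s, and no two of those can share a break, so at least 9 commercial breaks are needed.
A packing using 9 commercial breaks:
  break 1: 360 = 360
  break 2: 340 = 340
  break 3: 340 = 340
  break 4: 310 = 310
  break 5: 310 = 310
  break 6: 260 = 260
  break 7: 260 = 260
  break 8: 260 = 260
  break 9: 240 = 240
This matches the lower bound, so 9 is optimal.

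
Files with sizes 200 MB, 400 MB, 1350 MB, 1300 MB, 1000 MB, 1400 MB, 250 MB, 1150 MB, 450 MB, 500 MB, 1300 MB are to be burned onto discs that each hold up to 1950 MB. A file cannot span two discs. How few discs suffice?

Total = 1400 + 1350 + 1300 + 1300 + 1150 + 1000 + 500 + 450 + 400 + 250 + 200 = 9300 MB.
Lower bound: ⌈9300/1950⌉ = 5 discs.
Also, 6 files each exceed 975 MB, and no two of those can share a disc, so at least 6 discs are needed.
A packing using 6 discs:
  disc 1: 1400 + 500 = 1900
  disc 2: 1350 + 450 = 1800
  disc 3: 1300 + 400 + 250 = 1950
  disc 4: 1300 + 200 = 1500
  disc 5: 1150 = 1150
  disc 6: 1000 = 1000
This matches the lower bound, so 6 is optimal.

6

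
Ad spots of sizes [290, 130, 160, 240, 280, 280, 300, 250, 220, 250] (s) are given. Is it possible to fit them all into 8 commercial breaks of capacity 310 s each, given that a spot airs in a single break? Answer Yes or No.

Total = 2400 s; ⌈2400/310⌉ = 8.
9 ad spots each exceed half the capacity and cannot share a break, forcing at least 9 commercial breaks.
At least 9 commercial breaks are required, but only 8 are allowed.

No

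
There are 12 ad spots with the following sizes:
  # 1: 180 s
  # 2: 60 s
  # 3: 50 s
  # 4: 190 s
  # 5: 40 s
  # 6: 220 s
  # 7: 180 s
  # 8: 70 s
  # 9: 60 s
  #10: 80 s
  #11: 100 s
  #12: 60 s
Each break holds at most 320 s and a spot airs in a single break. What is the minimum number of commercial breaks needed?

Total = 220 + 190 + 180 + 180 + 100 + 80 + 70 + 60 + 60 + 60 + 50 + 40 = 1290 s.
Lower bound: ⌈1290/320⌉ = 5 commercial breaks.
A packing using 5 commercial breaks:
  break 1: 220 + 100 = 320
  break 2: 190 + 80 + 50 = 320
  break 3: 180 + 70 + 60 = 310
  break 4: 180 + 60 + 60 = 300
  break 5: 40 = 40
This matches the lower bound, so 5 is optimal.

5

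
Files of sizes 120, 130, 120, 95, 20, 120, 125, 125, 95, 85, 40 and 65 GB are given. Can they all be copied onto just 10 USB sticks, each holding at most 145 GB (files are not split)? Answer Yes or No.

Yes

A valid assignment using 10 USB sticks:
  USB stick 1: 130 = 130
  USB stick 2: 125 + 20 = 145
  USB stick 3: 125 = 125
  USB stick 4: 120 = 120
  USB stick 5: 120 = 120
  USB stick 6: 120 = 120
  USB stick 7: 95 + 40 = 135
  USB stick 8: 95 = 95
  USB stick 9: 85 = 85
  USB stick 10: 65 = 65
Every load is within 145 GB, so 10 USB sticks suffice.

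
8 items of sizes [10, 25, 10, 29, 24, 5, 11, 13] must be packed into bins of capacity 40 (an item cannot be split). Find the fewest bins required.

4

Total = 29 + 25 + 24 + 13 + 11 + 10 + 10 + 5 = 127.
Lower bound: ⌈127/40⌉ = 4 bins.
A packing using 4 bins:
  bin 1: 29 + 11 = 40
  bin 2: 25 + 13 = 38
  bin 3: 24 + 10 + 5 = 39
  bin 4: 10 = 10
This matches the lower bound, so 4 is optimal.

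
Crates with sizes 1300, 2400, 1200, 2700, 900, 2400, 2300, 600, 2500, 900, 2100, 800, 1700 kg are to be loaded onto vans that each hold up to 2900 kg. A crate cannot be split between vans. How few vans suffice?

Total = 2700 + 2500 + 2400 + 2400 + 2300 + 2100 + 1700 + 1300 + 1200 + 900 + 900 + 800 + 600 = 21800 kg.
Lower bound: ⌈21800/2900⌉ = 8 vans.
A packing using 9 vans:
  van 1: 2700 = 2700
  van 2: 2500 = 2500
  van 3: 2400 = 2400
  van 4: 2400 = 2400
  van 5: 2300 + 600 = 2900
  van 6: 2100 + 800 = 2900
  van 7: 1700 + 1200 = 2900
  van 8: 1300 + 900 = 2200
  van 9: 900 = 900
No arrangement into 8 vans stays within capacity, so 9 is optimal.

9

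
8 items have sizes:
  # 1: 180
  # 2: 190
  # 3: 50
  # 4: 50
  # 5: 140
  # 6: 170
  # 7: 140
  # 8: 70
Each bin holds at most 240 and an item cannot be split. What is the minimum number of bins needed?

5

Total = 190 + 180 + 170 + 140 + 140 + 70 + 50 + 50 = 990.
Lower bound: ⌈990/240⌉ = 5 bins.
A packing using 5 bins:
  bin 1: 190 + 50 = 240
  bin 2: 180 + 50 = 230
  bin 3: 170 + 70 = 240
  bin 4: 140 = 140
  bin 5: 140 = 140
This matches the lower bound, so 5 is optimal.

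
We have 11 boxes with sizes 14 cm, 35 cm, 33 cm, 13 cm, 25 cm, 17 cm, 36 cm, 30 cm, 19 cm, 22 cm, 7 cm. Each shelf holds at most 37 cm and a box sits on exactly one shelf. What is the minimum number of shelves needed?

Total = 36 + 35 + 33 + 30 + 25 + 22 + 19 + 17 + 14 + 13 + 7 = 251 cm.
Lower bound: ⌈251/37⌉ = 7 shelves.
A packing using 8 shelves:
  shelf 1: 36 = 36
  shelf 2: 35 = 35
  shelf 3: 33 = 33
  shelf 4: 30 + 7 = 37
  shelf 5: 25 = 25
  shelf 6: 22 + 14 = 36
  shelf 7: 19 + 17 = 36
  shelf 8: 13 = 13
No arrangement into 7 shelves stays within capacity, so 8 is optimal.

8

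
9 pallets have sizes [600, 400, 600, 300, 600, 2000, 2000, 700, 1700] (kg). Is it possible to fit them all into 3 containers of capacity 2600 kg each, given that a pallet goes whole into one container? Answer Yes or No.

Total = 8900 kg; ⌈8900/2600⌉ = 4.
At least 4 containers are required, but only 3 are allowed.

No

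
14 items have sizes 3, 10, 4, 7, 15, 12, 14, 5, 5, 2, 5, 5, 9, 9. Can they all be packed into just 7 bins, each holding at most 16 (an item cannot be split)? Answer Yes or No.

A valid assignment using 7 bins:
  bin 1: 15 = 15
  bin 2: 14 + 2 = 16
  bin 3: 12 + 4 = 16
  bin 4: 10 + 5 = 15
  bin 5: 9 + 7 = 16
  bin 6: 9 + 5 = 14
  bin 7: 5 + 5 + 3 = 13
Every load is within 16, so 7 bins suffice.

Yes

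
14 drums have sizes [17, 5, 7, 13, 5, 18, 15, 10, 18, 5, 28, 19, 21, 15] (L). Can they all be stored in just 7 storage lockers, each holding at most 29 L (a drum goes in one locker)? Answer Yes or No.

No

Total = 196 L; ⌈196/29⌉ = 7.
8 drums each exceed half the capacity and cannot share a locker, forcing at least 8 storage lockers.
At least 8 storage lockers are required, but only 7 are allowed.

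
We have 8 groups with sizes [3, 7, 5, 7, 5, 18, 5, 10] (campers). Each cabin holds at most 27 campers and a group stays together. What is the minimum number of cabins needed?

Total = 18 + 10 + 7 + 7 + 5 + 5 + 5 + 3 = 60 campers.
Lower bound: ⌈60/27⌉ = 3 cabins.
A packing using 3 cabins:
  cabin 1: 18 + 7 = 25
  cabin 2: 10 + 7 + 5 + 5 = 27
  cabin 3: 5 + 3 = 8
This matches the lower bound, so 3 is optimal.

3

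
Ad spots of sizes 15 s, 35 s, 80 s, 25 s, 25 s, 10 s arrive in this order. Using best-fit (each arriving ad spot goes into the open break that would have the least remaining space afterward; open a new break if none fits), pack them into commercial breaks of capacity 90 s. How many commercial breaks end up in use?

  15 → break 1 (new)  [load 15/90]
  35 → break 1  [load 50/90]
  80 → break 2 (new)  [load 80/90]
  25 → break 1  [load 75/90]
  25 → break 3 (new)  [load 25/90]
  10 → break 2  [load 90/90]
3 commercial breaks opened.

3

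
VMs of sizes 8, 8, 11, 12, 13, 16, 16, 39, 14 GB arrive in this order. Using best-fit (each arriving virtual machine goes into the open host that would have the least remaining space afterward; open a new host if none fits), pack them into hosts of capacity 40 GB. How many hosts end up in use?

4

  8 → host 1 (new)  [load 8/40]
  8 → host 1  [load 16/40]
  11 → host 1  [load 27/40]
  12 → host 1  [load 39/40]
  13 → host 2 (new)  [load 13/40]
  16 → host 2  [load 29/40]
  16 → host 3 (new)  [load 16/40]
  39 → host 4 (new)  [load 39/40]
  14 → host 3  [load 30/40]
4 hosts opened.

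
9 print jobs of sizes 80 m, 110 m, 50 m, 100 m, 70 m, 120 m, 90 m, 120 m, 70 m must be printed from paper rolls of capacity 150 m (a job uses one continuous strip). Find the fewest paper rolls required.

Total = 120 + 120 + 110 + 100 + 90 + 80 + 70 + 70 + 50 = 810 m.
Lower bound: ⌈810/150⌉ = 6 paper rolls.
A packing using 7 paper rolls:
  roll 1: 120 = 120
  roll 2: 120 = 120
  roll 3: 110 = 110
  roll 4: 100 + 50 = 150
  roll 5: 90 = 90
  roll 6: 80 + 70 = 150
  roll 7: 70 = 70
No arrangement into 6 paper rolls stays within capacity, so 7 is optimal.

7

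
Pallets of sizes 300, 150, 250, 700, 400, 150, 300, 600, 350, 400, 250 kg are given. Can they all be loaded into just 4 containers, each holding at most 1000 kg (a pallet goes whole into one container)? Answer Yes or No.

Yes

A valid assignment using 4 containers:
  container 1: 700 + 300 = 1000
  container 2: 600 + 400 = 1000
  container 3: 400 + 350 + 250 = 1000
  container 4: 300 + 250 + 150 + 150 = 850
Every load is within 1000 kg, so 4 containers suffice.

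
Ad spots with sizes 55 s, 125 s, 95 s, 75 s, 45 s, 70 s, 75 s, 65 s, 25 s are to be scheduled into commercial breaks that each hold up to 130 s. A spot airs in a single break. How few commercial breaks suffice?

Total = 125 + 95 + 75 + 75 + 70 + 65 + 55 + 45 + 25 = 630 s.
Lower bound: ⌈630/130⌉ = 5 commercial breaks.
A packing using 6 commercial breaks:
  break 1: 125 = 125
  break 2: 95 + 25 = 120
  break 3: 75 + 55 = 130
  break 4: 75 + 45 = 120
  break 5: 70 = 70
  break 6: 65 = 65
No arrangement into 5 commercial breaks stays within capacity, so 6 is optimal.

6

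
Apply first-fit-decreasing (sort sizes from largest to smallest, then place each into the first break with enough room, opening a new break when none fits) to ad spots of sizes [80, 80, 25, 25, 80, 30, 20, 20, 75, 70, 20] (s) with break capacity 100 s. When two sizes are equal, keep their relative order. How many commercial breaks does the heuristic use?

6

Sorted descending: 80, 80, 80, 75, 70, 30, 25, 25, 20, 20, 20.
  80 → break 1 (new)  [load 80/100]
  80 → break 2 (new)  [load 80/100]
  80 → break 3 (new)  [load 80/100]
  75 → break 4 (new)  [load 75/100]
  70 → break 5 (new)  [load 70/100]
  30 → break 5  [load 100/100]
  25 → break 4  [load 100/100]
  25 → break 6 (new)  [load 25/100]
  20 → break 1  [load 100/100]
  20 → break 2  [load 100/100]
  20 → break 3  [load 100/100]
6 commercial breaks opened.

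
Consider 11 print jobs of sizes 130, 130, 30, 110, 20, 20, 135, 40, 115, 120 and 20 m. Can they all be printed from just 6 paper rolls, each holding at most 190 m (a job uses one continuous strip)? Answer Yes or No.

Yes

A valid assignment using 6 paper rolls:
  roll 1: 135 + 40 = 175
  roll 2: 130 + 30 + 20 = 180
  roll 3: 130 + 20 + 20 = 170
  roll 4: 120 = 120
  roll 5: 115 = 115
  roll 6: 110 = 110
Every load is within 190 m, so 6 paper rolls suffice.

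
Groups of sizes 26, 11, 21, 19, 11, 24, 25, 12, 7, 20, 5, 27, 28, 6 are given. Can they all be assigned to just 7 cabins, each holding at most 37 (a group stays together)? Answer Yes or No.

Total = 242; ⌈242/37⌉ = 7.
8 groups each exceed half the capacity and cannot share a cabin, forcing at least 8 cabins.
At least 8 cabins are required, but only 7 are allowed.

No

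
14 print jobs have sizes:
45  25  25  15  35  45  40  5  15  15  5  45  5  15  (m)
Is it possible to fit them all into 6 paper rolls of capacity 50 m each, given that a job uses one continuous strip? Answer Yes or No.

Total = 335 m; ⌈335/50⌉ = 7.
At least 7 paper rolls are required, but only 6 are allowed.

No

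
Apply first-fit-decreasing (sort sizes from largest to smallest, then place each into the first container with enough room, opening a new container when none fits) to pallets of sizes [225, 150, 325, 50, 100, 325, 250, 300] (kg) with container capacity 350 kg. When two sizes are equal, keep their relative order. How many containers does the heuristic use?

6

Sorted descending: 325, 325, 300, 250, 225, 150, 100, 50.
  325 → container 1 (new)  [load 325/350]
  325 → container 2 (new)  [load 325/350]
  300 → container 3 (new)  [load 300/350]
  250 → container 4 (new)  [load 250/350]
  225 → container 5 (new)  [load 225/350]
  150 → container 6 (new)  [load 150/350]
  100 → container 4  [load 350/350]
  50 → container 3  [load 350/350]
6 containers opened.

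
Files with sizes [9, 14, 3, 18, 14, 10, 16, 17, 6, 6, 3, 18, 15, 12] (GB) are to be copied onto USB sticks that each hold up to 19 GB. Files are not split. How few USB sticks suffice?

10

Total = 18 + 18 + 17 + 16 + 15 + 14 + 14 + 12 + 10 + 9 + 6 + 6 + 3 + 3 = 161 GB.
Lower bound: ⌈161/19⌉ = 9 USB sticks.
A packing using 10 USB sticks:
  USB stick 1: 18 = 18
  USB stick 2: 18 = 18
  USB stick 3: 17 = 17
  USB stick 4: 16 + 3 = 19
  USB stick 5: 15 + 3 = 18
  USB stick 6: 14 = 14
  USB stick 7: 14 = 14
  USB stick 8: 12 + 6 = 18
  USB stick 9: 10 + 9 = 19
  USB stick 10: 6 = 6
No arrangement into 9 USB sticks stays within capacity, so 10 is optimal.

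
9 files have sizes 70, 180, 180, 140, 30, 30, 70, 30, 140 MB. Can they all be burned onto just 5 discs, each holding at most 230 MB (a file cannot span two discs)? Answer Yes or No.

Yes

A valid assignment using 5 discs:
  disc 1: 180 + 30 = 210
  disc 2: 180 + 30 = 210
  disc 3: 140 + 70 = 210
  disc 4: 140 + 70 = 210
  disc 5: 30 = 30
Every load is within 230 MB, so 5 discs suffice.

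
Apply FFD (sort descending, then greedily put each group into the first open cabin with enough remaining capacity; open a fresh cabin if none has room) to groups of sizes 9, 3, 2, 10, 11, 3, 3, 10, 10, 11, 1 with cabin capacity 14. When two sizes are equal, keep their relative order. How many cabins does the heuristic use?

Sorted descending: 11, 11, 10, 10, 10, 9, 3, 3, 3, 2, 1.
  11 → cabin 1 (new)  [load 11/14]
  11 → cabin 2 (new)  [load 11/14]
  10 → cabin 3 (new)  [load 10/14]
  10 → cabin 4 (new)  [load 10/14]
  10 → cabin 5 (new)  [load 10/14]
  9 → cabin 6 (new)  [load 9/14]
  3 → cabin 1  [load 14/14]
  3 → cabin 2  [load 14/14]
  3 → cabin 3  [load 13/14]
  2 → cabin 4  [load 12/14]
  1 → cabin 3  [load 14/14]
6 cabins opened.

6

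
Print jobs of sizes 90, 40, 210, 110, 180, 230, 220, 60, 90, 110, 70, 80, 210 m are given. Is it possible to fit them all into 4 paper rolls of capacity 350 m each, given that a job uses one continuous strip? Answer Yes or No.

No

Total = 1700 m; ⌈1700/350⌉ = 5.
At least 5 paper rolls are required, but only 4 are allowed.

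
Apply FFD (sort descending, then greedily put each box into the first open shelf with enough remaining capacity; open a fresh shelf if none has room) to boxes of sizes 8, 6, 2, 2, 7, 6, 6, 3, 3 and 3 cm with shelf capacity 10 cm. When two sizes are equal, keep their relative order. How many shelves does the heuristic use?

Sorted descending: 8, 7, 6, 6, 6, 3, 3, 3, 2, 2.
  8 → shelf 1 (new)  [load 8/10]
  7 → shelf 2 (new)  [load 7/10]
  6 → shelf 3 (new)  [load 6/10]
  6 → shelf 4 (new)  [load 6/10]
  6 → shelf 5 (new)  [load 6/10]
  3 → shelf 2  [load 10/10]
  3 → shelf 3  [load 9/10]
  3 → shelf 4  [load 9/10]
  2 → shelf 1  [load 10/10]
  2 → shelf 5  [load 8/10]
5 shelves opened.

5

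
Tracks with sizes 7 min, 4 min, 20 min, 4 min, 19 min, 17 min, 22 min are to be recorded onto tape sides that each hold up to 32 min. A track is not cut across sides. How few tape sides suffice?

Total = 22 + 20 + 19 + 17 + 7 + 4 + 4 = 93 min.
Lower bound: ⌈93/32⌉ = 3 tape sides.
Also, 4 tracks each exceed 16 min, and no two of those can share a side, so at least 4 tape sides are needed.
A packing using 4 tape sides:
  side 1: 22 + 7 = 29
  side 2: 20 + 4 + 4 = 28
  side 3: 19 = 19
  side 4: 17 = 17
This matches the lower bound, so 4 is optimal.

4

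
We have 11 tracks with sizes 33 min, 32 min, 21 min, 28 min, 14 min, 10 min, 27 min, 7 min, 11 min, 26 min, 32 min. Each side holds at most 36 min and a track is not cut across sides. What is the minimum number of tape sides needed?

Total = 33 + 32 + 32 + 28 + 27 + 26 + 21 + 14 + 11 + 10 + 7 = 241 min.
Lower bound: ⌈241/36⌉ = 7 tape sides.
A packing using 8 tape sides:
  side 1: 33 = 33
  side 2: 32 = 32
  side 3: 32 = 32
  side 4: 28 + 7 = 35
  side 5: 27 = 27
  side 6: 26 + 10 = 36
  side 7: 21 + 14 = 35
  side 8: 11 = 11
No arrangement into 7 tape sides stays within capacity, so 8 is optimal.

8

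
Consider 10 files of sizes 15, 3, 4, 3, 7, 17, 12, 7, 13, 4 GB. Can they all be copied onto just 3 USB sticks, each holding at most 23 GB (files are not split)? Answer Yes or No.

Total = 85 GB; ⌈85/23⌉ = 4.
At least 4 USB sticks are required, but only 3 are allowed.

No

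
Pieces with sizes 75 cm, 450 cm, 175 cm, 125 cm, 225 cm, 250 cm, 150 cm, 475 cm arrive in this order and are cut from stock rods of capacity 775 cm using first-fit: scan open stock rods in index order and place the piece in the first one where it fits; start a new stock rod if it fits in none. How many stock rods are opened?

3

  75 → stock rod 1 (new)  [load 75/775]
  450 → stock rod 1  [load 525/775]
  175 → stock rod 1  [load 700/775]
  125 → stock rod 2 (new)  [load 125/775]
  225 → stock rod 2  [load 350/775]
  250 → stock rod 2  [load 600/775]
  150 → stock rod 2  [load 750/775]
  475 → stock rod 3 (new)  [load 475/775]
3 stock rods opened.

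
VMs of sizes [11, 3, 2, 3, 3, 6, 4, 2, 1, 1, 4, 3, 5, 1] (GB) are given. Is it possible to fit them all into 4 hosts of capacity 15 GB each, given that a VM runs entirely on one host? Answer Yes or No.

A valid assignment using 4 hosts:
  host 1: 11 + 4 = 15
  host 2: 6 + 5 + 4 = 15
  host 3: 3 + 3 + 3 + 3 + 2 + 1 = 15
  host 4: 2 + 1 + 1 = 4
Every load is within 15 GB, so 4 hosts suffice.

Yes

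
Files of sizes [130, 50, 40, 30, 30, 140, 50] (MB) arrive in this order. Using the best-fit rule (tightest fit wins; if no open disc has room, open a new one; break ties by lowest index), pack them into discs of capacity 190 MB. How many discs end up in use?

3

  130 → disc 1 (new)  [load 130/190]
  50 → disc 1  [load 180/190]
  40 → disc 2 (new)  [load 40/190]
  30 → disc 2  [load 70/190]
  30 → disc 2  [load 100/190]
  140 → disc 3 (new)  [load 140/190]
  50 → disc 3  [load 190/190]
3 discs opened.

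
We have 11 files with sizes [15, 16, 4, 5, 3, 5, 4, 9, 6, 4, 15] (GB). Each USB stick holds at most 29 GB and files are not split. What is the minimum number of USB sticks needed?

Total = 16 + 15 + 15 + 9 + 6 + 5 + 5 + 4 + 4 + 4 + 3 = 86 GB.
Lower bound: ⌈86/29⌉ = 3 USB sticks.
A packing using 3 USB sticks:
  USB stick 1: 16 + 9 + 4 = 29
  USB stick 2: 15 + 6 + 5 + 3 = 29
  USB stick 3: 15 + 5 + 4 + 4 = 28
This matches the lower bound, so 3 is optimal.

3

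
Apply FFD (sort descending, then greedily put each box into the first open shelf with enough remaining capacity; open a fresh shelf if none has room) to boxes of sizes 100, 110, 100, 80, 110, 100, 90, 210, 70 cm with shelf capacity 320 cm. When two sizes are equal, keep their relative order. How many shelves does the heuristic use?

4

Sorted descending: 210, 110, 110, 100, 100, 100, 90, 80, 70.
  210 → shelf 1 (new)  [load 210/320]
  110 → shelf 1  [load 320/320]
  110 → shelf 2 (new)  [load 110/320]
  100 → shelf 2  [load 210/320]
  100 → shelf 2  [load 310/320]
  100 → shelf 3 (new)  [load 100/320]
  90 → shelf 3  [load 190/320]
  80 → shelf 3  [load 270/320]
  70 → shelf 4 (new)  [load 70/320]
4 shelves opened.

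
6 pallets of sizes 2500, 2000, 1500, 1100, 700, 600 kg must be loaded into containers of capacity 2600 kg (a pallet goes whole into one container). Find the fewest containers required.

4

Total = 2500 + 2000 + 1500 + 1100 + 700 + 600 = 8400 kg.
Lower bound: ⌈8400/2600⌉ = 4 containers.
A packing using 4 containers:
  container 1: 2500 = 2500
  container 2: 2000 + 600 = 2600
  container 3: 1500 + 1100 = 2600
  container 4: 700 = 700
This matches the lower bound, so 4 is optimal.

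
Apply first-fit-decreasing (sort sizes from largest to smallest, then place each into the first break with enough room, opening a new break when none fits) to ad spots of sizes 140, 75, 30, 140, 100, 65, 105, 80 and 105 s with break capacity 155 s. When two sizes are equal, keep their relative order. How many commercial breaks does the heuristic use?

Sorted descending: 140, 140, 105, 105, 100, 80, 75, 65, 30.
  140 → break 1 (new)  [load 140/155]
  140 → break 2 (new)  [load 140/155]
  105 → break 3 (new)  [load 105/155]
  105 → break 4 (new)  [load 105/155]
  100 → break 5 (new)  [load 100/155]
  80 → break 6 (new)  [load 80/155]
  75 → break 6  [load 155/155]
  65 → break 7 (new)  [load 65/155]
  30 → break 3  [load 135/155]
7 commercial breaks opened.

7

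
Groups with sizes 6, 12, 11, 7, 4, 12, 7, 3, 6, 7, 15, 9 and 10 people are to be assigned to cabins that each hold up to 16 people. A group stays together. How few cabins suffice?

Total = 15 + 12 + 12 + 11 + 10 + 9 + 7 + 7 + 7 + 6 + 6 + 4 + 3 = 109 people.
Lower bound: ⌈109/16⌉ = 7 cabins.
A packing using 8 cabins:
  cabin 1: 15 = 15
  cabin 2: 12 + 4 = 16
  cabin 3: 12 + 3 = 15
  cabin 4: 11 = 11
  cabin 5: 10 + 6 = 16
  cabin 6: 9 + 7 = 16
  cabin 7: 7 + 7 = 14
  cabin 8: 6 = 6
No arrangement into 7 cabins stays within capacity, so 8 is optimal.

8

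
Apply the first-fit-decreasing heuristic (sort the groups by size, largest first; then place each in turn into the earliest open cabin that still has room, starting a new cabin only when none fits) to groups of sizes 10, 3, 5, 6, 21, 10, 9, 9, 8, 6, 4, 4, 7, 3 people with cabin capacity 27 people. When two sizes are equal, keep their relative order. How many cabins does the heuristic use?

4

Sorted descending: 21, 10, 10, 9, 9, 8, 7, 6, 6, 5, 4, 4, 3, 3.
  21 → cabin 1 (new)  [load 21/27]
  10 → cabin 2 (new)  [load 10/27]
  10 → cabin 2  [load 20/27]
  9 → cabin 3 (new)  [load 9/27]
  9 → cabin 3  [load 18/27]
  8 → cabin 3  [load 26/27]
  7 → cabin 2  [load 27/27]
  6 → cabin 1  [load 27/27]
  6 → cabin 4 (new)  [load 6/27]
  5 → cabin 4  [load 11/27]
  4 → cabin 4  [load 15/27]
  4 → cabin 4  [load 19/27]
  3 → cabin 4  [load 22/27]
  3 → cabin 4  [load 25/27]
4 cabins opened.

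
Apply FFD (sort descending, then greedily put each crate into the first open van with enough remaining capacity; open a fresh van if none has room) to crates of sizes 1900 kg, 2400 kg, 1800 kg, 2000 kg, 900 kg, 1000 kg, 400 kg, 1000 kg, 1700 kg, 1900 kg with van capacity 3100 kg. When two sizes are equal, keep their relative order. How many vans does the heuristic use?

6

Sorted descending: 2400, 2000, 1900, 1900, 1800, 1700, 1000, 1000, 900, 400.
  2400 → van 1 (new)  [load 2400/3100]
  2000 → van 2 (new)  [load 2000/3100]
  1900 → van 3 (new)  [load 1900/3100]
  1900 → van 4 (new)  [load 1900/3100]
  1800 → van 5 (new)  [load 1800/3100]
  1700 → van 6 (new)  [load 1700/3100]
  1000 → van 2  [load 3000/3100]
  1000 → van 3  [load 2900/3100]
  900 → van 4  [load 2800/3100]
  400 → van 1  [load 2800/3100]
6 vans opened.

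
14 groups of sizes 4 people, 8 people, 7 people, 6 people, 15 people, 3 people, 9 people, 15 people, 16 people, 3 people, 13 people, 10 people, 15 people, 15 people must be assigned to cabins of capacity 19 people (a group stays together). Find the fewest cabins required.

Total = 16 + 15 + 15 + 15 + 15 + 13 + 10 + 9 + 8 + 7 + 6 + 4 + 3 + 3 = 139 people.
Lower bound: ⌈139/19⌉ = 8 cabins.
A packing using 8 cabins:
  cabin 1: 16 + 3 = 19
  cabin 2: 15 + 4 = 19
  cabin 3: 15 + 3 = 18
  cabin 4: 15 = 15
  cabin 5: 15 = 15
  cabin 6: 13 + 6 = 19
  cabin 7: 10 + 9 = 19
  cabin 8: 8 + 7 = 15
This matches the lower bound, so 8 is optimal.

8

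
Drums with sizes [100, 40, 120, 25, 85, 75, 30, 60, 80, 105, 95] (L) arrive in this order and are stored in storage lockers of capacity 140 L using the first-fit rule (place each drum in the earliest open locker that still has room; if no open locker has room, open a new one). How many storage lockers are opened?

7

  100 → locker 1 (new)  [load 100/140]
  40 → locker 1  [load 140/140]
  120 → locker 2 (new)  [load 120/140]
  25 → locker 3 (new)  [load 25/140]
  85 → locker 3  [load 110/140]
  75 → locker 4 (new)  [load 75/140]
  30 → locker 3  [load 140/140]
  60 → locker 4  [load 135/140]
  80 → locker 5 (new)  [load 80/140]
  105 → locker 6 (new)  [load 105/140]
  95 → locker 7 (new)  [load 95/140]
7 storage lockers opened.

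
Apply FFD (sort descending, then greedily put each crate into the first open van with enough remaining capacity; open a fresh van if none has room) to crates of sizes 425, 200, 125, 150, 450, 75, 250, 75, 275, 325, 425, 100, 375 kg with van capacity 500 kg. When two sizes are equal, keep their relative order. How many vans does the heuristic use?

7

Sorted descending: 450, 425, 425, 375, 325, 275, 250, 200, 150, 125, 100, 75, 75.
  450 → van 1 (new)  [load 450/500]
  425 → van 2 (new)  [load 425/500]
  425 → van 3 (new)  [load 425/500]
  375 → van 4 (new)  [load 375/500]
  325 → van 5 (new)  [load 325/500]
  275 → van 6 (new)  [load 275/500]
  250 → van 7 (new)  [load 250/500]
  200 → van 6  [load 475/500]
  150 → van 5  [load 475/500]
  125 → van 4  [load 500/500]
  100 → van 7  [load 350/500]
  75 → van 2  [load 500/500]
  75 → van 3  [load 500/500]
7 vans opened.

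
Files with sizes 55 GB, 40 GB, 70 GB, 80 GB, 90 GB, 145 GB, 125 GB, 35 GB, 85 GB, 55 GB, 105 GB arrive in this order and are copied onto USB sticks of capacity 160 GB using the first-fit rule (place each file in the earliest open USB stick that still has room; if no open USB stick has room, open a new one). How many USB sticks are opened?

  55 → USB stick 1 (new)  [load 55/160]
  40 → USB stick 1  [load 95/160]
  70 → USB stick 2 (new)  [load 70/160]
  80 → USB stick 2  [load 150/160]
  90 → USB stick 3 (new)  [load 90/160]
  145 → USB stick 4 (new)  [load 145/160]
  125 → USB stick 5 (new)  [load 125/160]
  35 → USB stick 1  [load 130/160]
  85 → USB stick 6 (new)  [load 85/160]
  55 → USB stick 3  [load 145/160]
  105 → USB stick 7 (new)  [load 105/160]
7 USB sticks opened.

7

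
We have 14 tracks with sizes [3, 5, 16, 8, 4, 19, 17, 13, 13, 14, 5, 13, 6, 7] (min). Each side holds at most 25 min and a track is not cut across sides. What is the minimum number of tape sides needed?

7

Total = 19 + 17 + 16 + 14 + 13 + 13 + 13 + 8 + 7 + 6 + 5 + 5 + 4 + 3 = 143 min.
Lower bound: ⌈143/25⌉ = 6 tape sides.
Also, 7 tracks each exceed 25/2 min, and no two of those can share a side, so at least 7 tape sides are needed.
A packing using 7 tape sides:
  side 1: 19 + 6 = 25
  side 2: 17 + 8 = 25
  side 3: 16 + 7 = 23
  side 4: 14 + 5 + 5 = 24
  side 5: 13 + 4 + 3 = 20
  side 6: 13 = 13
  side 7: 13 = 13
This matches the lower bound, so 7 is optimal.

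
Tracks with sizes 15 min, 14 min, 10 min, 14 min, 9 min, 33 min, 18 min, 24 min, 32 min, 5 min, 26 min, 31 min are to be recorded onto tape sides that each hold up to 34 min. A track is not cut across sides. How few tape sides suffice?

Total = 33 + 32 + 31 + 26 + 24 + 18 + 15 + 14 + 14 + 10 + 9 + 5 = 231 min.
Lower bound: ⌈231/34⌉ = 7 tape sides.
A packing using 8 tape sides:
  side 1: 33 = 33
  side 2: 32 = 32
  side 3: 31 = 31
  side 4: 26 + 5 = 31
  side 5: 24 + 10 = 34
  side 6: 18 + 15 = 33
  side 7: 14 + 14 = 28
  side 8: 9 = 9
No arrangement into 7 tape sides stays within capacity, so 8 is optimal.

8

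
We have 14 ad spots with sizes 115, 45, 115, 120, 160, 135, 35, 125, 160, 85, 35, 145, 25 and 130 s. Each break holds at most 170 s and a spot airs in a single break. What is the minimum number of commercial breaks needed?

10

Total = 160 + 160 + 145 + 135 + 130 + 125 + 120 + 115 + 115 + 85 + 45 + 35 + 35 + 25 = 1430 s.
Lower bound: ⌈1430/170⌉ = 9 commercial breaks.
A packing using 10 commercial breaks:
  break 1: 160 = 160
  break 2: 160 = 160
  break 3: 145 + 25 = 170
  break 4: 135 + 35 = 170
  break 5: 130 + 35 = 165
  break 6: 125 + 45 = 170
  break 7: 120 = 120
  break 8: 115 = 115
  break 9: 115 = 115
  break 10: 85 = 85
No arrangement into 9 commercial breaks stays within capacity, so 10 is optimal.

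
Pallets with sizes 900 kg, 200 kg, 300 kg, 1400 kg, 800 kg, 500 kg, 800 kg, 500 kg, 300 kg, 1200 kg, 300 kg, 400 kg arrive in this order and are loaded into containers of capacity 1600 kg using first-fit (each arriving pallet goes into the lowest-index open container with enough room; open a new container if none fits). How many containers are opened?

5

  900 → container 1 (new)  [load 900/1600]
  200 → container 1  [load 1100/1600]
  300 → container 1  [load 1400/1600]
  1400 → container 2 (new)  [load 1400/1600]
  800 → container 3 (new)  [load 800/1600]
  500 → container 3  [load 1300/1600]
  800 → container 4 (new)  [load 800/1600]
  500 → container 4  [load 1300/1600]
  300 → container 3  [load 1600/1600]
  1200 → container 5 (new)  [load 1200/1600]
  300 → container 4  [load 1600/1600]
  400 → container 5  [load 1600/1600]
5 containers opened.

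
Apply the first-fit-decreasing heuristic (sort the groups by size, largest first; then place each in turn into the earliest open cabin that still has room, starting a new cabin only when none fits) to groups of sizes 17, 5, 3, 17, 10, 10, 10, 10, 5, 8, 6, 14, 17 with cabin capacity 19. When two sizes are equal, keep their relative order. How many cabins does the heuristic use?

Sorted descending: 17, 17, 17, 14, 10, 10, 10, 10, 8, 6, 5, 5, 3.
  17 → cabin 1 (new)  [load 17/19]
  17 → cabin 2 (new)  [load 17/19]
  17 → cabin 3 (new)  [load 17/19]
  14 → cabin 4 (new)  [load 14/19]
  10 → cabin 5 (new)  [load 10/19]
  10 → cabin 6 (new)  [load 10/19]
  10 → cabin 7 (new)  [load 10/19]
  10 → cabin 8 (new)  [load 10/19]
  8 → cabin 5  [load 18/19]
  6 → cabin 6  [load 16/19]
  5 → cabin 4  [load 19/19]
  5 → cabin 7  [load 15/19]
  3 → cabin 6  [load 19/19]
8 cabins opened.

8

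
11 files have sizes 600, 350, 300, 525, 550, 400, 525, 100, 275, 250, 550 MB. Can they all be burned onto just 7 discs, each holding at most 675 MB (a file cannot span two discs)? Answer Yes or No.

Total = 4425 MB; ⌈4425/675⌉ = 7.
The bound of 7 does not rule out 7, but exhaustive search shows no assignment into 7 discs of capacity 675 MB exists — the minimum is 8.

No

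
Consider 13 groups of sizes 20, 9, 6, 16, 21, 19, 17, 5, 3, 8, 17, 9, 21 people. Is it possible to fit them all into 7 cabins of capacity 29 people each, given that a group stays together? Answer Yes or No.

A valid assignment using 7 cabins:
  cabin 1: 21 + 8 = 29
  cabin 2: 21 + 6 = 27
  cabin 3: 20 + 9 = 29
  cabin 4: 19 + 9 = 28
  cabin 5: 17 + 5 + 3 = 25
  cabin 6: 17 = 17
  cabin 7: 16 = 16
Every load is within 29 people, so 7 cabins suffice.

Yes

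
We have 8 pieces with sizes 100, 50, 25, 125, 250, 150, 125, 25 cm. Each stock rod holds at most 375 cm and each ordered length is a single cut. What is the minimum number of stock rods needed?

Total = 250 + 150 + 125 + 125 + 100 + 50 + 25 + 25 = 850 cm.
Lower bound: ⌈850/375⌉ = 3 stock rods.
A packing using 3 stock rods:
  stock rod 1: 250 + 125 = 375
  stock rod 2: 150 + 125 + 100 = 375
  stock rod 3: 50 + 25 + 25 = 100
This matches the lower bound, so 3 is optimal.

3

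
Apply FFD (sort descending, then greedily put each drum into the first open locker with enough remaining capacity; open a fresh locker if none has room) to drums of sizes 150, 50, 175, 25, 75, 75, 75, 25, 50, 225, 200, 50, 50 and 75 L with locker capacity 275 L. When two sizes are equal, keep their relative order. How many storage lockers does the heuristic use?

Sorted descending: 225, 200, 175, 150, 75, 75, 75, 75, 50, 50, 50, 50, 25, 25.
  225 → locker 1 (new)  [load 225/275]
  200 → locker 2 (new)  [load 200/275]
  175 → locker 3 (new)  [load 175/275]
  150 → locker 4 (new)  [load 150/275]
  75 → locker 2  [load 275/275]
  75 → locker 3  [load 250/275]
  75 → locker 4  [load 225/275]
  75 → locker 5 (new)  [load 75/275]
  50 → locker 1  [load 275/275]
  50 → locker 4  [load 275/275]
  50 → locker 5  [load 125/275]
  50 → locker 5  [load 175/275]
  25 → locker 3  [load 275/275]
  25 → locker 5  [load 200/275]
5 storage lockers opened.

5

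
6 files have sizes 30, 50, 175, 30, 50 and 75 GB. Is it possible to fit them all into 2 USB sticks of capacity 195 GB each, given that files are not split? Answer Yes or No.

No

Total = 410 GB; ⌈410/195⌉ = 3.
At least 3 USB sticks are required, but only 2 are allowed.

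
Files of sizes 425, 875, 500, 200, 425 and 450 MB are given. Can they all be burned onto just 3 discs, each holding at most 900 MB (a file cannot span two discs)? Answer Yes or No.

No

Total = 2875 MB; ⌈2875/900⌉ = 4.
At least 4 discs are required, but only 3 are allowed.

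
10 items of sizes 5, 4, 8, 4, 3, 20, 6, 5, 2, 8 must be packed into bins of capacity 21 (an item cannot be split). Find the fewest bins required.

4

Total = 20 + 8 + 8 + 6 + 5 + 5 + 4 + 4 + 3 + 2 = 65.
Lower bound: ⌈65/21⌉ = 4 bins.
A packing using 4 bins:
  bin 1: 20 = 20
  bin 2: 8 + 8 + 5 = 21
  bin 3: 6 + 5 + 4 + 4 + 2 = 21
  bin 4: 3 = 3
This matches the lower bound, so 4 is optimal.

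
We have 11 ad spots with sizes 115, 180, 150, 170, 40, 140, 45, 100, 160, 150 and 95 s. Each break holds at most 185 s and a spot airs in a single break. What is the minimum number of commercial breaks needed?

Total = 180 + 170 + 160 + 150 + 150 + 140 + 115 + 100 + 95 + 45 + 40 = 1345 s.
Lower bound: ⌈1345/185⌉ = 8 commercial breaks.
Also, 9 ad spots each exceed 185/2 s, and no two of those can share a break, so at least 9 commercial breaks are needed.
A packing using 9 commercial breaks:
  break 1: 180 = 180
  break 2: 170 = 170
  break 3: 160 = 160
  break 4: 150 = 150
  break 5: 150 = 150
  break 6: 140 + 45 = 185
  break 7: 115 + 40 = 155
  break 8: 100 = 100
  break 9: 95 = 95
This matches the lower bound, so 9 is optimal.

9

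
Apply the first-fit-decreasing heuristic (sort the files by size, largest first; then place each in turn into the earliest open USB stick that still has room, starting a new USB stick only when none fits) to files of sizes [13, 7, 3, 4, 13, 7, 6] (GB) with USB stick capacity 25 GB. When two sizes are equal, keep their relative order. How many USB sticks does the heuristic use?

Sorted descending: 13, 13, 7, 7, 6, 4, 3.
  13 → USB stick 1 (new)  [load 13/25]
  13 → USB stick 2 (new)  [load 13/25]
  7 → USB stick 1  [load 20/25]
  7 → USB stick 2  [load 20/25]
  6 → USB stick 3 (new)  [load 6/25]
  4 → USB stick 1  [load 24/25]
  3 → USB stick 2  [load 23/25]
3 USB sticks opened.

3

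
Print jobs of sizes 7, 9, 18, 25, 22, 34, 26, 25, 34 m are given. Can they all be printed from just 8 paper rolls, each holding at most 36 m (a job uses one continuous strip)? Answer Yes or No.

A valid assignment using 7 paper rolls:
  roll 1: 34 = 34
  roll 2: 34 = 34
  roll 3: 26 + 9 = 35
  roll 4: 25 + 7 = 32
  roll 5: 25 = 25
  roll 6: 22 = 22
  roll 7: 18 = 18
That uses only 7 ≤ 8, so 8 paper rolls are enough.

Yes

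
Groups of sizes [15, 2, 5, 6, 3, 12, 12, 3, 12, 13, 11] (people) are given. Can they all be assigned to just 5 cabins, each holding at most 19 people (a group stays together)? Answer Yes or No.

No

Total = 94 people; ⌈94/19⌉ = 5.
6 groups each exceed half the capacity and cannot share a cabin, forcing at least 6 cabins.
At least 6 cabins are required, but only 5 are allowed.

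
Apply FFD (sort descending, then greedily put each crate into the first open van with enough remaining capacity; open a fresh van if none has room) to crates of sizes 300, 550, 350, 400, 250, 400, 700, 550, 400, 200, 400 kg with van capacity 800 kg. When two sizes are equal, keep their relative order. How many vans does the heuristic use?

6

Sorted descending: 700, 550, 550, 400, 400, 400, 400, 350, 300, 250, 200.
  700 → van 1 (new)  [load 700/800]
  550 → van 2 (new)  [load 550/800]
  550 → van 3 (new)  [load 550/800]
  400 → van 4 (new)  [load 400/800]
  400 → van 4  [load 800/800]
  400 → van 5 (new)  [load 400/800]
  400 → van 5  [load 800/800]
  350 → van 6 (new)  [load 350/800]
  300 → van 6  [load 650/800]
  250 → van 2  [load 800/800]
  200 → van 3  [load 750/800]
6 vans opened.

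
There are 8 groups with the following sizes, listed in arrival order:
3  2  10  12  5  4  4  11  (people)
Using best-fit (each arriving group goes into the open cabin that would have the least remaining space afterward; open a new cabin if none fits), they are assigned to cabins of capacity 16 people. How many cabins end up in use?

  3 → cabin 1 (new)  [load 3/16]
  2 → cabin 1  [load 5/16]
  10 → cabin 1  [load 15/16]
  12 → cabin 2 (new)  [load 12/16]
  5 → cabin 3 (new)  [load 5/16]
  4 → cabin 2  [load 16/16]
  4 → cabin 3  [load 9/16]
  11 → cabin 4 (new)  [load 11/16]
4 cabins opened.

4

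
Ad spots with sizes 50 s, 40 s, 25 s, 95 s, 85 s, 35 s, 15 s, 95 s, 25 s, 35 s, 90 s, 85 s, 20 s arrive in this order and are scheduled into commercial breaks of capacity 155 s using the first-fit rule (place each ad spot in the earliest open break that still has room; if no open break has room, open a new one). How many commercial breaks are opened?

6

  50 → break 1 (new)  [load 50/155]
  40 → break 1  [load 90/155]
  25 → break 1  [load 115/155]
  95 → break 2 (new)  [load 95/155]
  85 → break 3 (new)  [load 85/155]
  35 → break 1  [load 150/155]
  15 → break 2  [load 110/155]
  95 → break 4 (new)  [load 95/155]
  25 → break 2  [load 135/155]
  35 → break 3  [load 120/155]
  90 → break 5 (new)  [load 90/155]
  85 → break 6 (new)  [load 85/155]
  20 → break 2  [load 155/155]
6 commercial breaks opened.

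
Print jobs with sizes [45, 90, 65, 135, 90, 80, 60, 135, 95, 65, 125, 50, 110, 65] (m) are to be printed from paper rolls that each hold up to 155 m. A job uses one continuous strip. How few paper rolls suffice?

Total = 135 + 135 + 125 + 110 + 95 + 90 + 90 + 80 + 65 + 65 + 65 + 60 + 50 + 45 = 1210 m.
Lower bound: ⌈1210/155⌉ = 8 paper rolls.
A packing using 9 paper rolls:
  roll 1: 135 = 135
  roll 2: 135 = 135
  roll 3: 125 = 125
  roll 4: 110 + 45 = 155
  roll 5: 95 + 60 = 155
  roll 6: 90 + 65 = 155
  roll 7: 90 + 65 = 155
  roll 8: 80 + 65 = 145
  roll 9: 50 = 50
No arrangement into 8 paper rolls stays within capacity, so 9 is optimal.

9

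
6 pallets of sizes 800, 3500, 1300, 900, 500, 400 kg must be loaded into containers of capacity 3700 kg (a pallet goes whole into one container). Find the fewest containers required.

3

Total = 3500 + 1300 + 900 + 800 + 500 + 400 = 7400 kg.
Lower bound: ⌈7400/3700⌉ = 2 containers.
A packing using 3 containers:
  container 1: 3500 = 3500
  container 2: 1300 + 900 + 800 + 500 = 3500
  container 3: 400 = 400
No arrangement into 2 containers stays within capacity, so 3 is optimal.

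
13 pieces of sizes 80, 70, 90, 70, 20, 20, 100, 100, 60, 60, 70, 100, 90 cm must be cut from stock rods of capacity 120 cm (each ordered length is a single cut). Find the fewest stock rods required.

10

Total = 100 + 100 + 100 + 90 + 90 + 80 + 70 + 70 + 70 + 60 + 60 + 20 + 20 = 930 cm.
Lower bound: ⌈930/120⌉ = 8 stock rods.
Also, 9 pieces each exceed 60 cm, and no two of those can share a stock rod, so at least 9 stock rods are needed.
A packing using 10 stock rods:
  stock rod 1: 100 + 20 = 120
  stock rod 2: 100 + 20 = 120
  stock rod 3: 100 = 100
  stock rod 4: 90 = 90
  stock rod 5: 90 = 90
  stock rod 6: 80 = 80
  stock rod 7: 70 = 70
  stock rod 8: 70 = 70
  stock rod 9: 70 = 70
  stock rod 10: 60 + 60 = 120
No arrangement into 9 stock rods stays within capacity, so 10 is optimal.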